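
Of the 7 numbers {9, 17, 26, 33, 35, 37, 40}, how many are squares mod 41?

4

(9/41) = +1 → QR.
(17/41) = -1 → non-residue.
(26/41) = -1 → non-residue.
(33/41) = +1 → QR.
(35/41) = -1 → non-residue.
(37/41) = +1 → QR.
(40/41) = +1 → QR.
Total quadratic residues among the 7: 4.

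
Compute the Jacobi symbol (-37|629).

First reduce: -37 ≡ 592 (mod 629).
Pull out 2^4: since 629 ≡ 5 (mod 8), (2/629) = -1, so (2/629)^4 = +1.
Reciprocity: 37 ≡ 1 and 629 ≡ 1 (mod 4), so (37/629) = +(629/37).
Reduce top mod 37: now compute (0/37).
Top reduces to 0: gcd > 1, so the symbol is 0.

0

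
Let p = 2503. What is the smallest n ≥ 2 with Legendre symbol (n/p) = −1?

3

(2/2503) = +1, so 2 is a residue.
(3/2503) = −1, so 3 is the smallest positive non-residue mod 2503.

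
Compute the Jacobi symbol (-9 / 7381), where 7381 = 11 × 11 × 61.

First reduce: -9 ≡ 7372 (mod 7381).
Pull out 2^2: since 7381 ≡ 5 (mod 8), (2/7381) = -1, so (2/7381)^2 = +1.
Reciprocity: 1843 ≡ 3 and 7381 ≡ 1 (mod 4), so (1843/7381) = +(7381/1843).
Reduce top mod 1843: now compute (9/1843).
Reciprocity: 9 ≡ 1 and 1843 ≡ 3 (mod 4), so (9/1843) = +(1843/9).
Reduce top mod 9: now compute (7/9).
Reciprocity: 7 ≡ 3 and 9 ≡ 1 (mod 4), so (7/9) = +(9/7).
Reduce top mod 7: now compute (2/7).
Pull out 2: since 7 ≡ 7 (mod 8), (2/7) = +1.
Reached (1/7) = 1. Collecting the sign flips along the way, the symbol is +1.

1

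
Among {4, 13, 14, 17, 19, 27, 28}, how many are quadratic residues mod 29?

(4/29) = +1 → QR.
(13/29) = +1 → QR.
(14/29) = -1 → non-residue.
(17/29) = -1 → non-residue.
(19/29) = -1 → non-residue.
(27/29) = -1 → non-residue.
(28/29) = +1 → QR.
Total quadratic residues among the 7: 3.

3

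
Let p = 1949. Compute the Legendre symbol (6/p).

Pull out 2: since 1949 ≡ 5 (mod 8), (2/1949) = -1.
Reciprocity: 3 ≡ 3 and 1949 ≡ 1 (mod 4), so (3/1949) = +(1949/3).
Reduce top mod 3: now compute (2/3).
Pull out 2: since 3 ≡ 3 (mod 8), (2/3) = -1.
Reached (1/3) = 1. Collecting the sign flips along the way, the symbol is +1.

1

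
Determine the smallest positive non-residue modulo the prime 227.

(2/227) = −1, so 2 is the smallest positive non-residue mod 227.

2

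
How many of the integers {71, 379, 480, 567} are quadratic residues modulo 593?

(71/593) = +1 → QR.
(379/593) = -1 → non-residue.
(480/593) = +1 → QR.
(567/593) = -1 → non-residue.
Total quadratic residues among the 4: 2.

2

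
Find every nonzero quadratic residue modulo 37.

1,3,4,7,9,10,11,12,16,21,25,26,27,28,30,33,34,36

Square k = 1,…,18 (k and 37−k give the same square):
1²=1, 2²=4, 3²=9, 4²=16, 5²=25, 6²=36, 7²≡12, 8²≡27, 9²≡7, 10²≡26, 11²≡10, 12²≡33, 13²≡21, 14²≡11, 15²≡3, 16²≡34, 17²≡30, 18²≡28 (mod 37).
So the quadratic residues mod 37 are {1, 3, 4, 7, 9, 10, 11, 12, 16, 21, 25, 26, 27, 28, 30, 33, 34, 36}.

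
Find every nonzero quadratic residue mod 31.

Square k = 1,…,15 (k and 31−k give the same square):
1²=1, 2²=4, 3²=9, 4²=16, 5²=25, 6²≡5, 7²≡18, 8²≡2, 9²≡19, 10²≡7, 11²≡28, 12²≡20, 13²≡14, 14²≡10, 15²≡8 (mod 31).
So the quadratic residues mod 31 are {1, 2, 4, 5, 7, 8, 9, 10, 14, 16, 18, 19, 20, 25, 28}.

1 2 4 5 7 8 9 10 14 16 18 19 20 25 28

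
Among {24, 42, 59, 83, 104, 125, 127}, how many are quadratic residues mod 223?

2

(24/223) = -1 → non-residue.
(42/223) = -1 → non-residue.
(59/223) = -1 → non-residue.
(83/223) = +1 → QR.
(104/223) = -1 → non-residue.
(125/223) = -1 → non-residue.
(127/223) = +1 → QR.
Total quadratic residues among the 7: 2.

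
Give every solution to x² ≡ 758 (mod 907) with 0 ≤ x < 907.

Since 907 ≡ 3 (mod 4), a square root of 758 is 758^((907+1)/4) = 758^227 mod 907.
Repeated squaring: 758^2≡433, 758^4≡647, 758^8≡482, 758^16≡132, 758^32≡191, 758^64≡201, 758^128≡493 (mod 907).
758^227 = 758^(128+64+32+2+1) ≡ 791 (mod 907).
Check: 791² = 625681 ≡ 758 (mod 907). The two roots are 116 and 791.

116, 791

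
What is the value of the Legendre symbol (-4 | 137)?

1

First reduce: -4 ≡ 133 (mod 137).
Reciprocity: 133 ≡ 1 and 137 ≡ 1 (mod 4), so (133/137) = +(137/133).
Reduce top mod 133: now compute (4/133).
Pull out 2^2: since 133 ≡ 5 (mod 8), (2/133) = -1, so (2/133)^2 = +1.
Reached (1/133) = 1. Collecting the sign flips along the way, the symbol is +1.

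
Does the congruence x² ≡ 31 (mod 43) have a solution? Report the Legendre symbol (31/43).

Reciprocity: 31 ≡ 3 and 43 ≡ 3 (mod 4), so (31/43) = −(43/31).
Reduce top mod 31: now compute (12/31).
Pull out 2^2: since 31 ≡ 7 (mod 8), (2/31) = +1, so (2/31)^2 = +1.
Reciprocity: 3 ≡ 3 and 31 ≡ 3 (mod 4), so (3/31) = −(31/3).
Reduce top mod 3: now compute (1/3).
Reached (1/3) = 1. Collecting the sign flips along the way, the symbol is +1.

1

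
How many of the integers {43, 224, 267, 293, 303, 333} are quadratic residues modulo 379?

3

(43/379) = -1 → non-residue.
(224/379) = +1 → QR.
(267/379) = +1 → QR.
(293/379) = -1 → non-residue.
(303/379) = -1 → non-residue.
(333/379) = +1 → QR.
Total quadratic residues among the 6: 3.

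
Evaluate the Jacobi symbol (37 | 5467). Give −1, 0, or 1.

1

Reciprocity: 37 ≡ 1 and 5467 ≡ 3 (mod 4), so (37/5467) = +(5467/37).
Reduce top mod 37: now compute (28/37).
Pull out 2^2: since 37 ≡ 5 (mod 8), (2/37) = -1, so (2/37)^2 = +1.
Reciprocity: 7 ≡ 3 and 37 ≡ 1 (mod 4), so (7/37) = +(37/7).
Reduce top mod 7: now compute (2/7).
Pull out 2: since 7 ≡ 7 (mod 8), (2/7) = +1.
Reached (1/7) = 1. Collecting the sign flips along the way, the symbol is +1.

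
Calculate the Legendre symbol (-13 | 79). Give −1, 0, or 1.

-1

Euler's criterion: (-13/79) ≡ 66^39 (mod 79).
66^2 ≡ 11 (mod 79)
66^4 ≡ 42 (mod 79)
66^8 ≡ 26 (mod 79)
66^16 ≡ 44 (mod 79)
66^32 ≡ 40 (mod 79)
66^39 = 66^(32+4+2+1) ≡ 78 (mod 79).
Result is 78 ≡ −1, so (-13/79) = −1.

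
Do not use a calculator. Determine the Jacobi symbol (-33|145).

First reduce: -33 ≡ 112 (mod 145).
Pull out 2^4: since 145 ≡ 1 (mod 8), (2/145) = +1, so (2/145)^4 = +1.
Reciprocity: 7 ≡ 3 and 145 ≡ 1 (mod 4), so (7/145) = +(145/7).
Reduce top mod 7: now compute (5/7).
Reciprocity: 5 ≡ 1 and 7 ≡ 3 (mod 4), so (5/7) = +(7/5).
Reduce top mod 5: now compute (2/5).
Pull out 2: since 5 ≡ 5 (mod 8), (2/5) = -1.
Reached (1/5) = 1. Collecting the sign flips along the way, the symbol is -1.

-1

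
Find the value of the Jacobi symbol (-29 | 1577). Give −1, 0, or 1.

First reduce: -29 ≡ 1548 (mod 1577).
Pull out 2^2: since 1577 ≡ 1 (mod 8), (2/1577) = +1, so (2/1577)^2 = +1.
Reciprocity: 387 ≡ 3 and 1577 ≡ 1 (mod 4), so (387/1577) = +(1577/387).
Reduce top mod 387: now compute (29/387).
Reciprocity: 29 ≡ 1 and 387 ≡ 3 (mod 4), so (29/387) = +(387/29).
Reduce top mod 29: now compute (10/29).
Pull out 2: since 29 ≡ 5 (mod 8), (2/29) = -1.
Reciprocity: 5 ≡ 1 and 29 ≡ 1 (mod 4), so (5/29) = +(29/5).
Reduce top mod 5: now compute (4/5).
Pull out 2^2: since 5 ≡ 5 (mod 8), (2/5) = -1, so (2/5)^2 = +1.
Reached (1/5) = 1. Collecting the sign flips along the way, the symbol is -1.

-1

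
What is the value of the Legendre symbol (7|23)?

-1

Reciprocity: 7 ≡ 3 and 23 ≡ 3 (mod 4), so (7/23) = −(23/7).
Reduce top mod 7: now compute (2/7).
Pull out 2: since 7 ≡ 7 (mod 8), (2/7) = +1.
Reached (1/7) = 1. Collecting the sign flips along the way, the symbol is -1.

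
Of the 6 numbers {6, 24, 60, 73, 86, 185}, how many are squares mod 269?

4

(6/269) = +1 → QR.
(24/269) = +1 → QR.
(60/269) = -1 → non-residue.
(73/269) = +1 → QR.
(86/269) = -1 → non-residue.
(185/269) = +1 → QR.
Total quadratic residues among the 6: 4.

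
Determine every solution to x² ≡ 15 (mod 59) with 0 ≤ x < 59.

29, 30

Since 59 ≡ 3 (mod 4), a square root of 15 is 15^((59+1)/4) = 15^15 mod 59.
Repeated squaring: 15^2≡48, 15^4≡3, 15^8≡9 (mod 59).
15^15 = 15^(8+4+2+1) ≡ 29 (mod 59).
Check: 29² = 841 ≡ 15 (mod 59). The two roots are 29 and 30.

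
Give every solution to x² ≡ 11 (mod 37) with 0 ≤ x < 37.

14, 23

37 ≡ 1 (mod 4), so we find a root by search.
Trying successive values, 14² = 196 ≡ 11 (mod 37). The other root is 37 − 14 = 23.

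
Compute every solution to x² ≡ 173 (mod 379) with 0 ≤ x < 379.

Since 379 ≡ 3 (mod 4), a square root of 173 is 173^((379+1)/4) = 173^95 mod 379.
Repeated squaring: 173^2≡367, 173^4≡144, 173^8≡270, 173^16≡132, 173^32≡369, 173^64≡100 (mod 379).
173^95 = 173^(64+16+8+4+2+1) ≡ 141 (mod 379).
Check: 141² = 19881 ≡ 173 (mod 379). The two roots are 141 and 238.

141, 238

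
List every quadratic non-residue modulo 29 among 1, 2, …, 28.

Square k = 1,…,14 (k and 29−k give the same square):
1²=1, 2²=4, 3²=9, 4²=16, 5²=25, 6²≡7, 7²≡20, 8²≡6, 9²≡23, 10²≡13, 11²≡5, 12²≡28, 13²≡24, 14²≡22 (mod 29).
The residues are {1, 4, 5, 6, 7, 9, 13, 16, 20, 22, 23, 24, 25, 28}; the non-residues are the remaining 14 nonzero classes.

2 3 8 10 11 12 14 15 17 18 19 21 26 27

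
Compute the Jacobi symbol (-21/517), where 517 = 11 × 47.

-1

First reduce: -21 ≡ 496 (mod 517).
Pull out 2^4: since 517 ≡ 5 (mod 8), (2/517) = -1, so (2/517)^4 = +1.
Reciprocity: 31 ≡ 3 and 517 ≡ 1 (mod 4), so (31/517) = +(517/31).
Reduce top mod 31: now compute (21/31).
Reciprocity: 21 ≡ 1 and 31 ≡ 3 (mod 4), so (21/31) = +(31/21).
Reduce top mod 21: now compute (10/21).
Pull out 2: since 21 ≡ 5 (mod 8), (2/21) = -1.
Reciprocity: 5 ≡ 1 and 21 ≡ 1 (mod 4), so (5/21) = +(21/5).
Reduce top mod 5: now compute (1/5).
Reached (1/5) = 1. Collecting the sign flips along the way, the symbol is -1.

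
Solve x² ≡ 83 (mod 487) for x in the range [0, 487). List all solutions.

129, 358

Since 487 ≡ 3 (mod 4), a square root of 83 is 83^((487+1)/4) = 83^122 mod 487.
Repeated squaring: 83^2≡71, 83^4≡171, 83^8≡21, 83^16≡441, 83^32≡168, 83^64≡465 (mod 487).
83^122 = 83^(64+32+16+8+2) ≡ 129 (mod 487).
Check: 129² = 16641 ≡ 83 (mod 487). The two roots are 129 and 358.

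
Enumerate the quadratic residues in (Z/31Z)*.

1 2 4 5 7 8 9 10 14 16 18 19 20 25 28

Square k = 1,…,15 (k and 31−k give the same square):
1²=1, 2²=4, 3²=9, 4²=16, 5²=25, 6²≡5, 7²≡18, 8²≡2, 9²≡19, 10²≡7, 11²≡28, 12²≡20, 13²≡14, 14²≡10, 15²≡8 (mod 31).
So the quadratic residues mod 31 are {1, 2, 4, 5, 7, 8, 9, 10, 14, 16, 18, 19, 20, 25, 28}.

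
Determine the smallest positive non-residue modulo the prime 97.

(2/97) = +1, so 2 is a residue.
(3/97) = +1, so 3 is a residue.
(4/97) = +1, so 4 is a residue.
(5/97) = −1, so 5 is the smallest positive non-residue mod 97.

5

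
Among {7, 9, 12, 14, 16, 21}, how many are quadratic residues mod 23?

3

(7/23) = -1 → non-residue.
(9/23) = +1 → QR.
(12/23) = +1 → QR.
(14/23) = -1 → non-residue.
(16/23) = +1 → QR.
(21/23) = -1 → non-residue.
Total quadratic residues among the 6: 3.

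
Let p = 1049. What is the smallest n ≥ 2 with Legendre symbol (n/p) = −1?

3

(2/1049) = +1, so 2 is a residue.
(3/1049) = −1, so 3 is the smallest positive non-residue mod 1049.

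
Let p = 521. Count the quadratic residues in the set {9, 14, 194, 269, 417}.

(9/521) = +1 → QR.
(14/521) = -1 → non-residue.
(194/521) = +1 → QR.
(269/521) = -1 → non-residue.
(417/521) = +1 → QR.
Total quadratic residues among the 5: 3.

3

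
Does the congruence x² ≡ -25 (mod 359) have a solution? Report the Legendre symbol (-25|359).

-1

Euler's criterion: (-25/359) ≡ 334^179 (mod 359).
334^2 ≡ 266 (mod 359)
334^4 ≡ 33 (mod 359)
334^8 ≡ 12 (mod 359)
334^16 ≡ 144 (mod 359)
334^32 ≡ 273 (mod 359)
334^64 ≡ 216 (mod 359)
334^128 ≡ 345 (mod 359)
334^179 = 334^(128+32+16+2+1) ≡ 358 (mod 359).
Result is 358 ≡ −1, so (-25/359) = −1.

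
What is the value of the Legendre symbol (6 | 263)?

Euler's criterion: (6/263) ≡ 6^131 (mod 263).
6^2 ≡ 36 (mod 263)
6^4 ≡ 244 (mod 263)
6^8 ≡ 98 (mod 263)
6^16 ≡ 136 (mod 263)
6^32 ≡ 86 (mod 263)
6^64 ≡ 32 (mod 263)
6^128 ≡ 235 (mod 263)
6^131 = 6^(128+2+1) ≡ 1 (mod 263).
Result is 1, so (6/263) = 1.

1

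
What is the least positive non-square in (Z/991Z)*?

3

(2/991) = +1, so 2 is a residue.
(3/991) = −1, so 3 is the smallest positive non-residue mod 991.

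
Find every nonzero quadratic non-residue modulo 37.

2 5 6 8 13 14 15 17 18 19 20 22 23 24 29 31 32 35

Square k = 1,…,18 (k and 37−k give the same square):
1²=1, 2²=4, 3²=9, 4²=16, 5²=25, 6²=36, 7²≡12, 8²≡27, 9²≡7, 10²≡26, 11²≡10, 12²≡33, 13²≡21, 14²≡11, 15²≡3, 16²≡34, 17²≡30, 18²≡28 (mod 37).
The residues are {1, 3, 4, 7, 9, 10, 11, 12, 16, 21, 25, 26, 27, 28, 30, 33, 34, 36}; the non-residues are the remaining 18 nonzero classes.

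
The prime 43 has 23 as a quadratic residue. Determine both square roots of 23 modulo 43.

18, 25

Since 43 ≡ 3 (mod 4), a square root of 23 is 23^((43+1)/4) = 23^11 mod 43.
Repeated squaring: 23^2≡13, 23^4≡40, 23^8≡9 (mod 43).
23^11 = 23^(8+2+1) ≡ 25 (mod 43).
Check: 25² = 625 ≡ 23 (mod 43). The two roots are 18 and 25.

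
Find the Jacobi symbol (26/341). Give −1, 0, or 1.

-1

Pull out 2: since 341 ≡ 5 (mod 8), (2/341) = -1.
Reciprocity: 13 ≡ 1 and 341 ≡ 1 (mod 4), so (13/341) = +(341/13).
Reduce top mod 13: now compute (3/13).
Reciprocity: 3 ≡ 3 and 13 ≡ 1 (mod 4), so (3/13) = +(13/3).
Reduce top mod 3: now compute (1/3).
Reached (1/3) = 1. Collecting the sign flips along the way, the symbol is -1.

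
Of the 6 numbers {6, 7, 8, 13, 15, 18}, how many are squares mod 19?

2

(6/19) = +1 → QR.
(7/19) = +1 → QR.
(8/19) = -1 → non-residue.
(13/19) = -1 → non-residue.
(15/19) = -1 → non-residue.
(18/19) = -1 → non-residue.
Total quadratic residues among the 6: 2.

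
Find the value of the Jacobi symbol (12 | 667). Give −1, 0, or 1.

Pull out 2^2: since 667 ≡ 3 (mod 8), (2/667) = -1, so (2/667)^2 = +1.
Reciprocity: 3 ≡ 3 and 667 ≡ 3 (mod 4), so (3/667) = −(667/3).
Reduce top mod 3: now compute (1/3).
Reached (1/3) = 1. Collecting the sign flips along the way, the symbol is -1.

-1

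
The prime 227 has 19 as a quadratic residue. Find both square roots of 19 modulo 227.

84, 143

Since 227 ≡ 3 (mod 4), a square root of 19 is 19^((227+1)/4) = 19^57 mod 227.
Repeated squaring: 19^2≡134, 19^4≡23, 19^8≡75, 19^16≡177, 19^32≡3 (mod 227).
19^57 = 19^(32+16+8+1) ≡ 84 (mod 227).
Check: 84² = 7056 ≡ 19 (mod 227). The two roots are 84 and 143.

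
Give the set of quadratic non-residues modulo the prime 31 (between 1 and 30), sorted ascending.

3 6 11 12 13 15 17 21 22 23 24 26 27 29 30

Square k = 1,…,15 (k and 31−k give the same square):
1²=1, 2²=4, 3²=9, 4²=16, 5²=25, 6²≡5, 7²≡18, 8²≡2, 9²≡19, 10²≡7, 11²≡28, 12²≡20, 13²≡14, 14²≡10, 15²≡8 (mod 31).
The residues are {1, 2, 4, 5, 7, 8, 9, 10, 14, 16, 18, 19, 20, 25, 28}; the non-residues are the remaining 15 nonzero classes.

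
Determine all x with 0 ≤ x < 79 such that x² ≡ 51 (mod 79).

29, 50

Since 79 ≡ 3 (mod 4), a square root of 51 is 51^((79+1)/4) = 51^20 mod 79.
Repeated squaring: 51^2≡73, 51^4≡36, 51^8≡32, 51^16≡76 (mod 79).
51^20 = 51^(16+4) ≡ 50 (mod 79).
Check: 50² = 2500 ≡ 51 (mod 79). The two roots are 29 and 50.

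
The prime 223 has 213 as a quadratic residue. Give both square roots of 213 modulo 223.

Since 223 ≡ 3 (mod 4), a square root of 213 is 213^((223+1)/4) = 213^56 mod 223.
Repeated squaring: 213^2≡100, 213^4≡188, 213^8≡110, 213^16≡58, 213^32≡19 (mod 223).
213^56 = 213^(32+16+8) ≡ 131 (mod 223).
Check: 131² = 17161 ≡ 213 (mod 223). The two roots are 92 and 131.

92, 131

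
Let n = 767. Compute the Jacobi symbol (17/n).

1

Reciprocity: 17 ≡ 1 and 767 ≡ 3 (mod 4), so (17/767) = +(767/17).
Reduce top mod 17: now compute (2/17).
Pull out 2: since 17 ≡ 1 (mod 8), (2/17) = +1.
Reached (1/17) = 1. Collecting the sign flips along the way, the symbol is +1.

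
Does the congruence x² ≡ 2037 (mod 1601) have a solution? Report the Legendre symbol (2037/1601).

First reduce: 2037 ≡ 436 (mod 1601).
Pull out 2^2: since 1601 ≡ 1 (mod 8), (2/1601) = +1, so (2/1601)^2 = +1.
Reciprocity: 109 ≡ 1 and 1601 ≡ 1 (mod 4), so (109/1601) = +(1601/109).
Reduce top mod 109: now compute (75/109).
Reciprocity: 75 ≡ 3 and 109 ≡ 1 (mod 4), so (75/109) = +(109/75).
Reduce top mod 75: now compute (34/75).
Pull out 2: since 75 ≡ 3 (mod 8), (2/75) = -1.
Reciprocity: 17 ≡ 1 and 75 ≡ 3 (mod 4), so (17/75) = +(75/17).
Reduce top mod 17: now compute (7/17).
Reciprocity: 7 ≡ 3 and 17 ≡ 1 (mod 4), so (7/17) = +(17/7).
Reduce top mod 7: now compute (3/7).
Reciprocity: 3 ≡ 3 and 7 ≡ 3 (mod 4), so (3/7) = −(7/3).
Reduce top mod 3: now compute (1/3).
Reached (1/3) = 1. Collecting the sign flips along the way, the symbol is +1.

1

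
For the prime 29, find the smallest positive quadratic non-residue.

2

(2/29) = −1, so 2 is the smallest positive non-residue mod 29.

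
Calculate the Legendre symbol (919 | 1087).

Reciprocity: 919 ≡ 3 and 1087 ≡ 3 (mod 4), so (919/1087) = −(1087/919).
Reduce top mod 919: now compute (168/919).
Pull out 2^3: since 919 ≡ 7 (mod 8), (2/919) = +1, so (2/919)^3 = +1.
Reciprocity: 21 ≡ 1 and 919 ≡ 3 (mod 4), so (21/919) = +(919/21).
Reduce top mod 21: now compute (16/21).
Pull out 2^4: since 21 ≡ 5 (mod 8), (2/21) = -1, so (2/21)^4 = +1.
Reached (1/21) = 1. Collecting the sign flips along the way, the symbol is -1.

-1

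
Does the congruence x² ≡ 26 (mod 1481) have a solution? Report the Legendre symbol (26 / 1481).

1

Pull out 2: since 1481 ≡ 1 (mod 8), (2/1481) = +1.
Reciprocity: 13 ≡ 1 and 1481 ≡ 1 (mod 4), so (13/1481) = +(1481/13).
Reduce top mod 13: now compute (12/13).
Pull out 2^2: since 13 ≡ 5 (mod 8), (2/13) = -1, so (2/13)^2 = +1.
Reciprocity: 3 ≡ 3 and 13 ≡ 1 (mod 4), so (3/13) = +(13/3).
Reduce top mod 3: now compute (1/3).
Reached (1/3) = 1. Collecting the sign flips along the way, the symbol is +1.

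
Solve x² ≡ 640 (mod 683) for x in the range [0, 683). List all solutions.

Since 683 ≡ 3 (mod 4), a square root of 640 is 640^((683+1)/4) = 640^171 mod 683.
Repeated squaring: 640^2≡483, 640^4≡386, 640^8≡102, 640^16≡159, 640^32≡10, 640^64≡100, 640^128≡438 (mod 683).
640^171 = 640^(128+32+8+2+1) ≡ 94 (mod 683).
Check: 94² = 8836 ≡ 640 (mod 683). The two roots are 94 and 589.

94, 589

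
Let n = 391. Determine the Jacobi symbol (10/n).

Pull out 2: since 391 ≡ 7 (mod 8), (2/391) = +1.
Reciprocity: 5 ≡ 1 and 391 ≡ 3 (mod 4), so (5/391) = +(391/5).
Reduce top mod 5: now compute (1/5).
Reached (1/5) = 1. Collecting the sign flips along the way, the symbol is +1.

1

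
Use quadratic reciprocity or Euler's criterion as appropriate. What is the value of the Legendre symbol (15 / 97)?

-1

Reciprocity: 15 ≡ 3 and 97 ≡ 1 (mod 4), so (15/97) = +(97/15).
Reduce top mod 15: now compute (7/15).
Reciprocity: 7 ≡ 3 and 15 ≡ 3 (mod 4), so (7/15) = −(15/7).
Reduce top mod 7: now compute (1/7).
Reached (1/7) = 1. Collecting the sign flips along the way, the symbol is -1.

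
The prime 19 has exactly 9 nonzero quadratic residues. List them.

1 4 5 6 7 9 11 16 17

Square k = 1,…,9 (k and 19−k give the same square):
1²=1, 2²=4, 3²=9, 4²=16, 5²≡6, 6²≡17, 7²≡11, 8²≡7, 9²≡5 (mod 19).
So the quadratic residues mod 19 are {1, 4, 5, 6, 7, 9, 11, 16, 17}.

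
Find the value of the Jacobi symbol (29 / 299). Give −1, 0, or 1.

1

Reciprocity: 29 ≡ 1 and 299 ≡ 3 (mod 4), so (29/299) = +(299/29).
Reduce top mod 29: now compute (9/29).
Reciprocity: 9 ≡ 1 and 29 ≡ 1 (mod 4), so (9/29) = +(29/9).
Reduce top mod 9: now compute (2/9).
Pull out 2: since 9 ≡ 1 (mod 8), (2/9) = +1.
Reached (1/9) = 1. Collecting the sign flips along the way, the symbol is +1.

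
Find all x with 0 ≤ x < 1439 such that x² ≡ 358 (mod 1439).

Since 1439 ≡ 3 (mod 4), a square root of 358 is 358^((1439+1)/4) = 358^360 mod 1439.
Repeated squaring: 358^2≡93, 358^4≡15, 358^8≡225, 358^16≡260, 358^32≡1406, 358^64≡1089, 358^128≡185, 358^256≡1128 (mod 1439).
358^360 = 358^(256+64+32+8) ≡ 222 (mod 1439).
Check: 222² = 49284 ≡ 358 (mod 1439). The two roots are 222 and 1217.

222, 1217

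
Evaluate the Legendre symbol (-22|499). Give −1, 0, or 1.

-1

Euler's criterion: (-22/499) ≡ 477^249 (mod 499).
477^2 ≡ 484 (mod 499)
477^4 ≡ 225 (mod 499)
477^8 ≡ 226 (mod 499)
477^16 ≡ 178 (mod 499)
477^32 ≡ 247 (mod 499)
477^64 ≡ 131 (mod 499)
477^128 ≡ 195 (mod 499)
477^249 = 477^(128+64+32+16+8+1) ≡ 498 (mod 499).
Result is 498 ≡ −1, so (-22/499) = −1.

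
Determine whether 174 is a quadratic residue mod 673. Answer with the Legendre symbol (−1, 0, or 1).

Euler's criterion: (174/673) ≡ 174^336 (mod 673).
174^2 ≡ 664 (mod 673)
174^4 ≡ 81 (mod 673)
174^8 ≡ 504 (mod 673)
174^16 ≡ 295 (mod 673)
174^32 ≡ 208 (mod 673)
174^64 ≡ 192 (mod 673)
174^128 ≡ 522 (mod 673)
174^256 ≡ 592 (mod 673)
174^336 = 174^(256+64+16) ≡ 1 (mod 673).
Result is 1, so (174/673) = 1.

1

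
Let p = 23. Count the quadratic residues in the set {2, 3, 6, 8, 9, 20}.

5

(2/23) = +1 → QR.
(3/23) = +1 → QR.
(6/23) = +1 → QR.
(8/23) = +1 → QR.
(9/23) = +1 → QR.
(20/23) = -1 → non-residue.
Total quadratic residues among the 6: 5.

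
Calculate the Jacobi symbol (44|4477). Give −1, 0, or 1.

Pull out 2^2: since 4477 ≡ 5 (mod 8), (2/4477) = -1, so (2/4477)^2 = +1.
Reciprocity: 11 ≡ 3 and 4477 ≡ 1 (mod 4), so (11/4477) = +(4477/11).
Reduce top mod 11: now compute (0/11).
Top reduces to 0: gcd > 1, so the symbol is 0.

0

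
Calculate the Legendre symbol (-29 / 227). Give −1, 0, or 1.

First reduce: -29 ≡ 198 (mod 227).
Pull out 2: since 227 ≡ 3 (mod 8), (2/227) = -1.
Reciprocity: 99 ≡ 3 and 227 ≡ 3 (mod 4), so (99/227) = −(227/99).
Reduce top mod 99: now compute (29/99).
Reciprocity: 29 ≡ 1 and 99 ≡ 3 (mod 4), so (29/99) = +(99/29).
Reduce top mod 29: now compute (12/29).
Pull out 2^2: since 29 ≡ 5 (mod 8), (2/29) = -1, so (2/29)^2 = +1.
Reciprocity: 3 ≡ 3 and 29 ≡ 1 (mod 4), so (3/29) = +(29/3).
Reduce top mod 3: now compute (2/3).
Pull out 2: since 3 ≡ 3 (mod 8), (2/3) = -1.
Reached (1/3) = 1. Collecting the sign flips along the way, the symbol is -1.

-1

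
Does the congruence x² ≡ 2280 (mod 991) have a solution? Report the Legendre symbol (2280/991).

-1

First reduce: 2280 ≡ 298 (mod 991).
Pull out 2: since 991 ≡ 7 (mod 8), (2/991) = +1.
Reciprocity: 149 ≡ 1 and 991 ≡ 3 (mod 4), so (149/991) = +(991/149).
Reduce top mod 149: now compute (97/149).
Reciprocity: 97 ≡ 1 and 149 ≡ 1 (mod 4), so (97/149) = +(149/97).
Reduce top mod 97: now compute (52/97).
Pull out 2^2: since 97 ≡ 1 (mod 8), (2/97) = +1, so (2/97)^2 = +1.
Reciprocity: 13 ≡ 1 and 97 ≡ 1 (mod 4), so (13/97) = +(97/13).
Reduce top mod 13: now compute (6/13).
Pull out 2: since 13 ≡ 5 (mod 8), (2/13) = -1.
Reciprocity: 3 ≡ 3 and 13 ≡ 1 (mod 4), so (3/13) = +(13/3).
Reduce top mod 3: now compute (1/3).
Reached (1/3) = 1. Collecting the sign flips along the way, the symbol is -1.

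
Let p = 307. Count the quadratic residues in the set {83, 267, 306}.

(83/307) = +1 → QR.
(267/307) = -1 → non-residue.
(306/307) = -1 → non-residue.
Total quadratic residues among the 3: 1.

1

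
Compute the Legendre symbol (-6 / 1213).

-1

First reduce: -6 ≡ 1207 (mod 1213).
Reciprocity: 1207 ≡ 3 and 1213 ≡ 1 (mod 4), so (1207/1213) = +(1213/1207).
Reduce top mod 1207: now compute (6/1207).
Pull out 2: since 1207 ≡ 7 (mod 8), (2/1207) = +1.
Reciprocity: 3 ≡ 3 and 1207 ≡ 3 (mod 4), so (3/1207) = −(1207/3).
Reduce top mod 3: now compute (1/3).
Reached (1/3) = 1. Collecting the sign flips along the way, the symbol is -1.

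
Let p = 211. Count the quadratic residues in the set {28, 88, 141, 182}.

1

(28/211) = -1 → non-residue.
(88/211) = -1 → non-residue.
(141/211) = -1 → non-residue.
(182/211) = +1 → QR.
Total quadratic residues among the 4: 1.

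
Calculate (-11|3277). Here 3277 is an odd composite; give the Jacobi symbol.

-1

First reduce: -11 ≡ 3266 (mod 3277).
Pull out 2: since 3277 ≡ 5 (mod 8), (2/3277) = -1.
Reciprocity: 1633 ≡ 1 and 3277 ≡ 1 (mod 4), so (1633/3277) = +(3277/1633).
Reduce top mod 1633: now compute (11/1633).
Reciprocity: 11 ≡ 3 and 1633 ≡ 1 (mod 4), so (11/1633) = +(1633/11).
Reduce top mod 11: now compute (5/11).
Reciprocity: 5 ≡ 1 and 11 ≡ 3 (mod 4), so (5/11) = +(11/5).
Reduce top mod 5: now compute (1/5).
Reached (1/5) = 1. Collecting the sign flips along the way, the symbol is -1.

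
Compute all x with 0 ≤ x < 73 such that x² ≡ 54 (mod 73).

28, 45

73 ≡ 1 (mod 4), so we find a root by search.
Trying successive values, 28² = 784 ≡ 54 (mod 73). The other root is 73 − 28 = 45.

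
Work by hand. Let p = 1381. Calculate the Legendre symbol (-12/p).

First reduce: -12 ≡ 1369 (mod 1381).
Reciprocity: 1369 ≡ 1 and 1381 ≡ 1 (mod 4), so (1369/1381) = +(1381/1369).
Reduce top mod 1369: now compute (12/1369).
Pull out 2^2: since 1369 ≡ 1 (mod 8), (2/1369) = +1, so (2/1369)^2 = +1.
Reciprocity: 3 ≡ 3 and 1369 ≡ 1 (mod 4), so (3/1369) = +(1369/3).
Reduce top mod 3: now compute (1/3).
Reached (1/3) = 1. Collecting the sign flips along the way, the symbol is +1.

1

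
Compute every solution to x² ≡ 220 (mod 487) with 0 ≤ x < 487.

41, 446

Since 487 ≡ 3 (mod 4), a square root of 220 is 220^((487+1)/4) = 220^122 mod 487.
Repeated squaring: 220^2≡187, 220^4≡392, 220^8≡259, 220^16≡362, 220^32≡41, 220^64≡220 (mod 487).
220^122 = 220^(64+32+16+8+2) ≡ 41 (mod 487).
Check: 41² = 1681 ≡ 220 (mod 487). The two roots are 41 and 446.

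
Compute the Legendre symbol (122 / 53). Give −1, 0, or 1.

1

First reduce: 122 ≡ 16 (mod 53).
Pull out 2^4: since 53 ≡ 5 (mod 8), (2/53) = -1, so (2/53)^4 = +1.
Reached (1/53) = 1. Collecting the sign flips along the way, the symbol is +1.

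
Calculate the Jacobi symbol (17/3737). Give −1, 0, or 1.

-1

Reciprocity: 17 ≡ 1 and 3737 ≡ 1 (mod 4), so (17/3737) = +(3737/17).
Reduce top mod 17: now compute (14/17).
Pull out 2: since 17 ≡ 1 (mod 8), (2/17) = +1.
Reciprocity: 7 ≡ 3 and 17 ≡ 1 (mod 4), so (7/17) = +(17/7).
Reduce top mod 7: now compute (3/7).
Reciprocity: 3 ≡ 3 and 7 ≡ 3 (mod 4), so (3/7) = −(7/3).
Reduce top mod 3: now compute (1/3).
Reached (1/3) = 1. Collecting the sign flips along the way, the symbol is -1.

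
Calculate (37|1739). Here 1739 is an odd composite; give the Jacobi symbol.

Reciprocity: 37 ≡ 1 and 1739 ≡ 3 (mod 4), so (37/1739) = +(1739/37).
Reduce top mod 37: now compute (0/37).
Top reduces to 0: gcd > 1, so the symbol is 0.

0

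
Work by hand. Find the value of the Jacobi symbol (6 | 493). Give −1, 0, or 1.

-1

Pull out 2: since 493 ≡ 5 (mod 8), (2/493) = -1.
Reciprocity: 3 ≡ 3 and 493 ≡ 1 (mod 4), so (3/493) = +(493/3).
Reduce top mod 3: now compute (1/3).
Reached (1/3) = 1. Collecting the sign flips along the way, the symbol is -1.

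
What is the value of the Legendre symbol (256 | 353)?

1

Euler's criterion: (256/353) ≡ 256^176 (mod 353).
256^2 ≡ 231 (mod 353)
256^4 ≡ 58 (mod 353)
256^8 ≡ 187 (mod 353)
256^16 ≡ 22 (mod 353)
256^32 ≡ 131 (mod 353)
256^64 ≡ 217 (mod 353)
256^128 ≡ 140 (mod 353)
256^176 = 256^(128+32+16) ≡ 1 (mod 353).
Result is 1, so (256/353) = 1.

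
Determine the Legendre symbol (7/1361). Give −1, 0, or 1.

-1

Reciprocity: 7 ≡ 3 and 1361 ≡ 1 (mod 4), so (7/1361) = +(1361/7).
Reduce top mod 7: now compute (3/7).
Reciprocity: 3 ≡ 3 and 7 ≡ 3 (mod 4), so (3/7) = −(7/3).
Reduce top mod 3: now compute (1/3).
Reached (1/3) = 1. Collecting the sign flips along the way, the symbol is -1.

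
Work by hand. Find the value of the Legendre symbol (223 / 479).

-1

Euler's criterion: (223/479) ≡ 223^239 (mod 479).
223^2 ≡ 392 (mod 479)
223^4 ≡ 384 (mod 479)
223^8 ≡ 403 (mod 479)
223^16 ≡ 28 (mod 479)
223^32 ≡ 305 (mod 479)
223^64 ≡ 99 (mod 479)
223^128 ≡ 221 (mod 479)
223^239 = 223^(128+64+32+8+4+2+1) ≡ 478 (mod 479).
Result is 478 ≡ −1, so (223/479) = −1.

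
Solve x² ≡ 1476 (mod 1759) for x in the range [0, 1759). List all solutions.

564, 1195

Since 1759 ≡ 3 (mod 4), a square root of 1476 is 1476^((1759+1)/4) = 1476^440 mod 1759.
Repeated squaring: 1476^2≡934, 1476^4≡1651, 1476^8≡1110, 1476^16≡800, 1476^32≡1483, 1476^64≡539, 1476^128≡286, 1476^256≡882 (mod 1759).
1476^440 = 1476^(256+128+32+16+8) ≡ 1195 (mod 1759).
Check: 1195² = 1428025 ≡ 1476 (mod 1759). The two roots are 564 and 1195.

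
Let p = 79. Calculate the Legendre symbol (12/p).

Pull out 2^2: since 79 ≡ 7 (mod 8), (2/79) = +1, so (2/79)^2 = +1.
Reciprocity: 3 ≡ 3 and 79 ≡ 3 (mod 4), so (3/79) = −(79/3).
Reduce top mod 3: now compute (1/3).
Reached (1/3) = 1. Collecting the sign flips along the way, the symbol is -1.

-1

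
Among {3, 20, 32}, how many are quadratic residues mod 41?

(3/41) = -1 → non-residue.
(20/41) = +1 → QR.
(32/41) = +1 → QR.
Total quadratic residues among the 3: 2.

2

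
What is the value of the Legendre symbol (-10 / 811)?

1

Euler's criterion: (-10/811) ≡ 801^405 (mod 811).
801^2 ≡ 100 (mod 811)
801^4 ≡ 268 (mod 811)
801^8 ≡ 456 (mod 811)
801^16 ≡ 320 (mod 811)
801^32 ≡ 214 (mod 811)
801^64 ≡ 380 (mod 811)
801^128 ≡ 42 (mod 811)
801^256 ≡ 142 (mod 811)
801^405 = 801^(256+128+16+4+1) ≡ 1 (mod 811).
Result is 1, so (-10/811) = 1.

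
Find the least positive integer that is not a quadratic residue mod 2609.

(2/2609) = +1, so 2 is a residue.
(3/2609) = −1, so 3 is the smallest positive non-residue mod 2609.

3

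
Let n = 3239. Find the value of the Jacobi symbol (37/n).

Reciprocity: 37 ≡ 1 and 3239 ≡ 3 (mod 4), so (37/3239) = +(3239/37).
Reduce top mod 37: now compute (20/37).
Pull out 2^2: since 37 ≡ 5 (mod 8), (2/37) = -1, so (2/37)^2 = +1.
Reciprocity: 5 ≡ 1 and 37 ≡ 1 (mod 4), so (5/37) = +(37/5).
Reduce top mod 5: now compute (2/5).
Pull out 2: since 5 ≡ 5 (mod 8), (2/5) = -1.
Reached (1/5) = 1. Collecting the sign flips along the way, the symbol is -1.

-1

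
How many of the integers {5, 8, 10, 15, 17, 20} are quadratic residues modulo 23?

1

(5/23) = -1 → non-residue.
(8/23) = +1 → QR.
(10/23) = -1 → non-residue.
(15/23) = -1 → non-residue.
(17/23) = -1 → non-residue.
(20/23) = -1 → non-residue.
Total quadratic residues among the 6: 1.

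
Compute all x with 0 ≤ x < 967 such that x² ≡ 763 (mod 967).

Since 967 ≡ 3 (mod 4), a square root of 763 is 763^((967+1)/4) = 763^242 mod 967.
Repeated squaring: 763^2≡35, 763^4≡258, 763^8≡808, 763^16≡139, 763^32≡948, 763^64≡361, 763^128≡743 (mod 967).
763^242 = 763^(128+64+32+16+2) ≡ 425 (mod 967).
Check: 425² = 180625 ≡ 763 (mod 967). The two roots are 425 and 542.

425, 542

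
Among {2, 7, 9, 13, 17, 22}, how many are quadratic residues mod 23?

(2/23) = +1 → QR.
(7/23) = -1 → non-residue.
(9/23) = +1 → QR.
(13/23) = +1 → QR.
(17/23) = -1 → non-residue.
(22/23) = -1 → non-residue.
Total quadratic residues among the 6: 3.

3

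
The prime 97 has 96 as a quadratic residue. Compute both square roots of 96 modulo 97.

97 ≡ 1 (mod 4), so we find a root by search.
Trying successive values, 22² = 484 ≡ 96 (mod 97). The other root is 97 − 22 = 75.

22, 75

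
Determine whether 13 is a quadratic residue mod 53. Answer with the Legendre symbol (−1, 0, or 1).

1

Reciprocity: 13 ≡ 1 and 53 ≡ 1 (mod 4), so (13/53) = +(53/13).
Reduce top mod 13: now compute (1/13).
Reached (1/13) = 1. Collecting the sign flips along the way, the symbol is +1.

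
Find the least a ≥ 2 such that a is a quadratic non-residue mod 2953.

(2/2953) = +1, so 2 is a residue.
(3/2953) = +1, so 3 is a residue.
(4/2953) = +1, so 4 is a residue.
(5/2953) = −1, so 5 is the smallest positive non-residue mod 2953.

5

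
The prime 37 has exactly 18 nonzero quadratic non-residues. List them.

Square k = 1,…,18 (k and 37−k give the same square):
1²=1, 2²=4, 3²=9, 4²=16, 5²=25, 6²=36, 7²≡12, 8²≡27, 9²≡7, 10²≡26, 11²≡10, 12²≡33, 13²≡21, 14²≡11, 15²≡3, 16²≡34, 17²≡30, 18²≡28 (mod 37).
The residues are {1, 3, 4, 7, 9, 10, 11, 12, 16, 21, 25, 26, 27, 28, 30, 33, 34, 36}; the non-residues are the remaining 18 nonzero classes.

2 5 6 8 13 14 15 17 18 19 20 22 23 24 29 31 32 35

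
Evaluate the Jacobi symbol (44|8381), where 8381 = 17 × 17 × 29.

Pull out 2^2: since 8381 ≡ 5 (mod 8), (2/8381) = -1, so (2/8381)^2 = +1.
Reciprocity: 11 ≡ 3 and 8381 ≡ 1 (mod 4), so (11/8381) = +(8381/11).
Reduce top mod 11: now compute (10/11).
Pull out 2: since 11 ≡ 3 (mod 8), (2/11) = -1.
Reciprocity: 5 ≡ 1 and 11 ≡ 3 (mod 4), so (5/11) = +(11/5).
Reduce top mod 5: now compute (1/5).
Reached (1/5) = 1. Collecting the sign flips along the way, the symbol is -1.

-1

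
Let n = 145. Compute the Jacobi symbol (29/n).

Reciprocity: 29 ≡ 1 and 145 ≡ 1 (mod 4), so (29/145) = +(145/29).
Reduce top mod 29: now compute (0/29).
Top reduces to 0: gcd > 1, so the symbol is 0.

0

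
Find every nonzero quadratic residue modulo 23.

1, 2, 3, 4, 6, 8, 9, 12, 13, 16, 18

Square k = 1,…,11 (k and 23−k give the same square):
1²=1, 2²=4, 3²=9, 4²=16, 5²≡2, 6²≡13, 7²≡3, 8²≡18, 9²≡12, 10²≡8, 11²≡6 (mod 23).
So the quadratic residues mod 23 are {1, 2, 3, 4, 6, 8, 9, 12, 13, 16, 18}.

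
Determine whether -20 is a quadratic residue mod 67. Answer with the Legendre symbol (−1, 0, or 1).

Euler's criterion: (-20/67) ≡ 47^33 (mod 67).
47^2 ≡ 65 (mod 67)
47^4 ≡ 4 (mod 67)
47^8 ≡ 16 (mod 67)
47^16 ≡ 55 (mod 67)
47^32 ≡ 10 (mod 67)
47^33 = 47^(32+1) ≡ 1 (mod 67).
Result is 1, so (-20/67) = 1.

1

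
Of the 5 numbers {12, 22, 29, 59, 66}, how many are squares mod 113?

(12/113) = -1 → non-residue.
(22/113) = +1 → QR.
(29/113) = -1 → non-residue.
(59/113) = -1 → non-residue.
(66/113) = -1 → non-residue.
Total quadratic residues among the 5: 1.

1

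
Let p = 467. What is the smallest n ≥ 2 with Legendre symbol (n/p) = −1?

(2/467) = −1, so 2 is the smallest positive non-residue mod 467.

2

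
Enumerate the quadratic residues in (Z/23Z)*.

Square k = 1,…,11 (k and 23−k give the same square):
1²=1, 2²=4, 3²=9, 4²=16, 5²≡2, 6²≡13, 7²≡3, 8²≡18, 9²≡12, 10²≡8, 11²≡6 (mod 23).
So the quadratic residues mod 23 are {1, 2, 3, 4, 6, 8, 9, 12, 13, 16, 18}.

1 2 3 4 6 8 9 12 13 16 18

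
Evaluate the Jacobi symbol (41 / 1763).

Reciprocity: 41 ≡ 1 and 1763 ≡ 3 (mod 4), so (41/1763) = +(1763/41).
Reduce top mod 41: now compute (0/41).
Top reduces to 0: gcd > 1, so the symbol is 0.

0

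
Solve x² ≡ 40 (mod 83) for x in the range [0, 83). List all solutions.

17, 66

Since 83 ≡ 3 (mod 4), a square root of 40 is 40^((83+1)/4) = 40^21 mod 83.
Repeated squaring: 40^2≡23, 40^4≡31, 40^8≡48, 40^16≡63 (mod 83).
40^21 = 40^(16+4+1) ≡ 17 (mod 83).
Check: 17² = 289 ≡ 40 (mod 83). The two roots are 17 and 66.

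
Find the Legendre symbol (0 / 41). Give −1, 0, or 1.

Top reduces to 0: gcd > 1, so the symbol is 0.

0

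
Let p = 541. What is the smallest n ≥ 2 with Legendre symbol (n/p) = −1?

(2/541) = −1, so 2 is the smallest positive non-residue mod 541.

2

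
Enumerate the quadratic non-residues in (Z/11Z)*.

Square k = 1,…,5 (k and 11−k give the same square):
1²=1, 2²=4, 3²=9, 4²≡5, 5²≡3 (mod 11).
The residues are {1, 3, 4, 5, 9}; the non-residues are the remaining 5 nonzero classes.

2 6 7 8 10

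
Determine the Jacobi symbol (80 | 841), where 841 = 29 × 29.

Pull out 2^4: since 841 ≡ 1 (mod 8), (2/841) = +1, so (2/841)^4 = +1.
Reciprocity: 5 ≡ 1 and 841 ≡ 1 (mod 4), so (5/841) = +(841/5).
Reduce top mod 5: now compute (1/5).
Reached (1/5) = 1. Collecting the sign flips along the way, the symbol is +1.

1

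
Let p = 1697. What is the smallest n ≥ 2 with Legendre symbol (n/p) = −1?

3

(2/1697) = +1, so 2 is a residue.
(3/1697) = −1, so 3 is the smallest positive non-residue mod 1697.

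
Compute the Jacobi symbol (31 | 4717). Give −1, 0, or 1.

Reciprocity: 31 ≡ 3 and 4717 ≡ 1 (mod 4), so (31/4717) = +(4717/31).
Reduce top mod 31: now compute (5/31).
Reciprocity: 5 ≡ 1 and 31 ≡ 3 (mod 4), so (5/31) = +(31/5).
Reduce top mod 5: now compute (1/5).
Reached (1/5) = 1. Collecting the sign flips along the way, the symbol is +1.

1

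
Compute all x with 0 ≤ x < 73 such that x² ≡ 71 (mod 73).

73 ≡ 1 (mod 4), so we find a root by search.
Trying successive values, 12² = 144 ≡ 71 (mod 73). The other root is 73 − 12 = 61.

12, 61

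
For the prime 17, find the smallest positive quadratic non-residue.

3

(2/17) = +1, so 2 is a residue.
(3/17) = −1, so 3 is the smallest positive non-residue mod 17.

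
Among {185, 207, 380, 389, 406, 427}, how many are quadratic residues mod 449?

2

(185/449) = -1 → non-residue.
(207/449) = +1 → QR.
(380/449) = -1 → non-residue.
(389/449) = -1 → non-residue.
(406/449) = -1 → non-residue.
(427/449) = +1 → QR.
Total quadratic residues among the 6: 2.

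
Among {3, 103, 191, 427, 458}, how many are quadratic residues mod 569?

(3/569) = -1 → non-residue.
(103/569) = -1 → non-residue.
(191/569) = -1 → non-residue.
(427/569) = +1 → QR.
(458/569) = +1 → QR.
Total quadratic residues among the 5: 2.

2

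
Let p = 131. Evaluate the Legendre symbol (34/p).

1

Pull out 2: since 131 ≡ 3 (mod 8), (2/131) = -1.
Reciprocity: 17 ≡ 1 and 131 ≡ 3 (mod 4), so (17/131) = +(131/17).
Reduce top mod 17: now compute (12/17).
Pull out 2^2: since 17 ≡ 1 (mod 8), (2/17) = +1, so (2/17)^2 = +1.
Reciprocity: 3 ≡ 3 and 17 ≡ 1 (mod 4), so (3/17) = +(17/3).
Reduce top mod 3: now compute (2/3).
Pull out 2: since 3 ≡ 3 (mod 8), (2/3) = -1.
Reached (1/3) = 1. Collecting the sign flips along the way, the symbol is +1.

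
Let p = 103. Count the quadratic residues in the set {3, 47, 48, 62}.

0

(3/103) = -1 → non-residue.
(47/103) = -1 → non-residue.
(48/103) = -1 → non-residue.
(62/103) = -1 → non-residue.
Total quadratic residues among the 4: 0.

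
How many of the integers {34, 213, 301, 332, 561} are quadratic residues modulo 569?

3

(34/569) = +1 → QR.
(213/569) = -1 → non-residue.
(301/569) = +1 → QR.
(332/569) = -1 → non-residue.
(561/569) = +1 → QR.
Total quadratic residues among the 5: 3.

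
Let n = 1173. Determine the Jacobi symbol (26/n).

Pull out 2: since 1173 ≡ 5 (mod 8), (2/1173) = -1.
Reciprocity: 13 ≡ 1 and 1173 ≡ 1 (mod 4), so (13/1173) = +(1173/13).
Reduce top mod 13: now compute (3/13).
Reciprocity: 3 ≡ 3 and 13 ≡ 1 (mod 4), so (3/13) = +(13/3).
Reduce top mod 3: now compute (1/3).
Reached (1/3) = 1. Collecting the sign flips along the way, the symbol is -1.

-1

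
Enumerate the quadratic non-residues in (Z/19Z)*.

2,3,8,10,12,13,14,15,18

Square k = 1,…,9 (k and 19−k give the same square):
1²=1, 2²=4, 3²=9, 4²=16, 5²≡6, 6²≡17, 7²≡11, 8²≡7, 9²≡5 (mod 19).
The residues are {1, 4, 5, 6, 7, 9, 11, 16, 17}; the non-residues are the remaining 9 nonzero classes.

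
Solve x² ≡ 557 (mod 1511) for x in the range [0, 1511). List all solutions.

Since 1511 ≡ 3 (mod 4), a square root of 557 is 557^((1511+1)/4) = 557^378 mod 1511.
Repeated squaring: 557^2≡494, 557^4≡765, 557^8≡468, 557^16≡1440, 557^32≡508, 557^64≡1194, 557^128≡763, 557^256≡434 (mod 1511).
557^378 = 557^(256+64+32+16+8+2) ≡ 162 (mod 1511).
Check: 162² = 26244 ≡ 557 (mod 1511). The two roots are 162 and 1349.

162, 1349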